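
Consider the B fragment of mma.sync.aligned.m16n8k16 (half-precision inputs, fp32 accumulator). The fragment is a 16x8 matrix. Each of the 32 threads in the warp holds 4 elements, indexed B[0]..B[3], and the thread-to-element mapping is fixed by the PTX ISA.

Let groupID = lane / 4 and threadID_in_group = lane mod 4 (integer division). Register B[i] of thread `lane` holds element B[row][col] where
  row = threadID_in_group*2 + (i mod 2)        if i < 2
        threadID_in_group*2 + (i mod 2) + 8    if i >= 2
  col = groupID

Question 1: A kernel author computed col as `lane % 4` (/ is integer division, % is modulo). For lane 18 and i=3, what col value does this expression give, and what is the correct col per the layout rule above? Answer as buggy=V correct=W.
`lane % 4`[18,3]->2
18: g=4,t=2
[3] (2*2+1+8,4) = (13,4)
col: 2 vs 4

buggy=2 correct=4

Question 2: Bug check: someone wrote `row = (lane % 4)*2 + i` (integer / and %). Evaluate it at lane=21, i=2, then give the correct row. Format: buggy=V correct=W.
`(lane % 4)*2 + i`[21,2]⇒4
lane 21: gr=5 (21/4), th=1 (21%4)
i=2: r=1*2+0+8=10, c=gr=5
row: 4 vs 10

buggy=4 correct=10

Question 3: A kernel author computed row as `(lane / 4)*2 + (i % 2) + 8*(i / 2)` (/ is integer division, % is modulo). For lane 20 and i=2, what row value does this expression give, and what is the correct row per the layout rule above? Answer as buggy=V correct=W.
buggy=18 correct=8

`(lane / 4)*2 + (i % 2) + 8*(i / 2)`[20,2]->18
L=20->g=20>>2=5, t=20&3=0
[2]->row 0·2+0+8=8  col g=5
row: 18 vs 8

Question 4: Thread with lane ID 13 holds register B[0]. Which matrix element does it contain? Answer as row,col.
13: g=3,t=1
[0] (1*2+0+0,3) = (2,3)

2,3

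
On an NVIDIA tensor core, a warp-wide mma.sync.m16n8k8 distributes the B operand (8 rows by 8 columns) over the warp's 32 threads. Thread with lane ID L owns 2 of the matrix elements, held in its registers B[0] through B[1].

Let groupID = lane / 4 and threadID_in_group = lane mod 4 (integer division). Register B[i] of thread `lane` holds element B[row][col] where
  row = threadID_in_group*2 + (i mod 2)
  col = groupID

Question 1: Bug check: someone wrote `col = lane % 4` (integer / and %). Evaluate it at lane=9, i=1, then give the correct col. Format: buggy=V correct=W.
buggy=1 correct=2

`lane % 4`[9,1]->1
L=9->gid=9>>2=2, tid=9&3=1
[1]->row 1·2+1=3  col gid=2
col: 1 vs 2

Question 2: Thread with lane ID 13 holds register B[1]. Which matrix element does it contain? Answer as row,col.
3,3

13: grp=3,tig=1
[1] (1*2+1,3) = (3,3)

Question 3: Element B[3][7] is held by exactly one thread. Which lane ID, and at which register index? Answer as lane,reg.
c: 7->gid=7  r: 3->tid=1,i&1=1
L=7*4+1=29  i=1=1

29,1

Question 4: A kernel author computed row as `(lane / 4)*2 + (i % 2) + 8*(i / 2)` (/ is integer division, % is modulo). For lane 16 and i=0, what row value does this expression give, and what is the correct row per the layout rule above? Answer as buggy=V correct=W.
`(lane / 4)*2 + (i % 2) + 8*(i / 2)`[16,0]=>8
lane 16: grp=4 (16/4), tig=0 (16%4)
i=0: r=0*2+0=0, c=grp=4
row: 8 vs 0

buggy=8 correct=0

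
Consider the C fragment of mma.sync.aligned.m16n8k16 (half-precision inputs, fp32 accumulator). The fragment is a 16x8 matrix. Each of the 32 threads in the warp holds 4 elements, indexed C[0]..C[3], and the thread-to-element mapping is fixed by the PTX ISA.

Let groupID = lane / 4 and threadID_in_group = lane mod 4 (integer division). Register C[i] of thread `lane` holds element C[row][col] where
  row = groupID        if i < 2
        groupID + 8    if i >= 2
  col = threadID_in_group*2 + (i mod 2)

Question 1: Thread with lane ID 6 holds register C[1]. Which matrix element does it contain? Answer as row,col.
lane 6: grp=1 (6/4), tig=2 (6%4)
i=1: r=1+0=1, c=2*2+1=5

1,5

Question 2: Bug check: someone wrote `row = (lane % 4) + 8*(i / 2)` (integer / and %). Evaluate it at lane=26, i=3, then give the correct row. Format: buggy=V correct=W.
buggy=10 correct=14

`(lane % 4) + 8*(i / 2)`[26,3]⇒10
lane 26⇒26/4=6, 26 mod 4=2
i=3  r:6+8⇒14  c:2·2+1⇒5
row: 10 vs 14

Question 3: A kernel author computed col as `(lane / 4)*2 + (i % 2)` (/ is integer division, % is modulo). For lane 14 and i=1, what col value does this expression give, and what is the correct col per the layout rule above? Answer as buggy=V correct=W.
buggy=7 correct=5

`(lane / 4)*2 + (i % 2)`[14,1]⇒7
L=14⇒gr=14>>2=3, th=14&3=2
[1]⇒row 3+0=3  col 2·2+1=5
col: 7 vs 5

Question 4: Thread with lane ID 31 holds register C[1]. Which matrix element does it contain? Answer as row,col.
7,7

lane 31: gr=7 (31/4), th=3 (31%4)
i=1: r=7+0=7, c=3*2+1=7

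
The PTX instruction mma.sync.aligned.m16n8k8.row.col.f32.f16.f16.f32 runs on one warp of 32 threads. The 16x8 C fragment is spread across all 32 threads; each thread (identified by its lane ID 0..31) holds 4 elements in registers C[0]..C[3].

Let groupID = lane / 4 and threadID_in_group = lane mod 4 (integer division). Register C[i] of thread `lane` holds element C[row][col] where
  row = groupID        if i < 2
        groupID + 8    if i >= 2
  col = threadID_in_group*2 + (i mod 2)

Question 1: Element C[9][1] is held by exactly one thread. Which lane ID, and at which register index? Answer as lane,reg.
4,3

r=9⇒gr=1,Rb=1  c=1⇒th=0,odd=1
L=1*4+0=4  i=1*2+1=3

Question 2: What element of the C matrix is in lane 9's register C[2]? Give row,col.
10,2

L=9->g=9>>2=2, t=9&3=1
[2]->row 2+8=10  col 1·2+0=2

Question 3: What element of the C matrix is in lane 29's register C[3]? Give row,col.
lane 29: g=7 (29/4), t=1 (29%4)
i=3: r=7+8=15, c=1*2+1=3

15,3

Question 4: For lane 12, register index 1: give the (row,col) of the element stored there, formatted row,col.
3,1

lane 12: grp=3 (12/4), tig=0 (12%4)
i=1: r=3+0=3, c=0*2+1=1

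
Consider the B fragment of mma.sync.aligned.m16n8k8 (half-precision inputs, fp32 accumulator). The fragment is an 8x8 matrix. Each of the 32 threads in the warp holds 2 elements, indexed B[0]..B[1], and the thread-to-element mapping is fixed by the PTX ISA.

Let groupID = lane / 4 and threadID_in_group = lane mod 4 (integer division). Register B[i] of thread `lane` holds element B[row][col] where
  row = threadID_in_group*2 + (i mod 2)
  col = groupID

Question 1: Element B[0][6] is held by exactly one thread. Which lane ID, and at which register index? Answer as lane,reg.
24,0

c=6⇒gr=6  r=0⇒th=0,odd=0
L=6*4+0=24  i=0=0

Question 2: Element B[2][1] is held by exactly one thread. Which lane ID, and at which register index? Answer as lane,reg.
5,0

c:1=>grp=1  r:2=>tig=1,lo=0
L=1*4+1=5  i=0=0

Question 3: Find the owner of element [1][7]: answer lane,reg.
28,1

c: 7->gid=7  r: 1->tid=0,i&1=1
L=7*4+0=28  i=1=1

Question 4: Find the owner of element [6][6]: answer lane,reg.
27,0

c:6=>grp=6  r:6=>tig=3,lo=0
L=6*4+3=27  i=0=0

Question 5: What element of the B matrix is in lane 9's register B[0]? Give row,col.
lane 9->9/4=2, 9 mod 4=1
i=0  r:2·1+0->2  c:2

2,2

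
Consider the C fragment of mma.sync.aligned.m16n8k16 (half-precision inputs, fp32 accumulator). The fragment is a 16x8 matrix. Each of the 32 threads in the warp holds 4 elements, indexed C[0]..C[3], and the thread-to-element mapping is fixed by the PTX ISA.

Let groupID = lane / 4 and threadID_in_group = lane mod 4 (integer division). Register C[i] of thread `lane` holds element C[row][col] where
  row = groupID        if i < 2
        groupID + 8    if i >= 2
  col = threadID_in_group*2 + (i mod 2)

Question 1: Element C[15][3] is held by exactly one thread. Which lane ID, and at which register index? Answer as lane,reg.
29,3

r=15→G=7,rhi=1  c=3→T=1,p=1
L=7*4+1=29  i=1*2+1=3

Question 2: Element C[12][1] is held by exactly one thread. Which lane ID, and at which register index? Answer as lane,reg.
r: 12->gid=4,r8=1  c: 1->tid=0,i&1=1
L=4*4+0=16  i=1*2+1=3

16,3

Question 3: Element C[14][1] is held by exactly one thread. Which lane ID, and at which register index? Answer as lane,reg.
r=14⇒gr=6,Rb=1  c=1⇒th=0,odd=1
L=6*4+0=24  i=1*2+1=3

24,3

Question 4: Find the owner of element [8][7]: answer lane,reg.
3,3

r:8=>grp=0,rB=1  c:7=>tig=3,lo=1
L=0*4+3=3  i=1*2+1=3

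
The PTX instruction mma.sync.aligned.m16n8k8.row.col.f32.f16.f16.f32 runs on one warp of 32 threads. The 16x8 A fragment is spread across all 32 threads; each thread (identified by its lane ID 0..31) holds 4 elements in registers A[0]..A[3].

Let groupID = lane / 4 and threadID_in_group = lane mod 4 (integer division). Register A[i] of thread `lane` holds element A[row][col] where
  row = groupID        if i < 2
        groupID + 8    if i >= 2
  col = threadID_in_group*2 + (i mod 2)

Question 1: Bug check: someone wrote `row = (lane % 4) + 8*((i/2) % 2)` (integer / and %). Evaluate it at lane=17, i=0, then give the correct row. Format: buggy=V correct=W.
`(lane % 4) + 8*((i/2) % 2)`[17,0]->1
L=17->g=17>>2=4, t=17&3=1
[0]->row 4+0=4  col 1·2+0=2
row: 1 vs 4

buggy=1 correct=4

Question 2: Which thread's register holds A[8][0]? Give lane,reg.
0,2

r: 8->gid=0,r8=1  c: 0->tid=0,i&1=0
L=0*4+0=0  i=1*2+0=2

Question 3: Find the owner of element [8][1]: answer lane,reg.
r=8⇒gr=0,Rb=1  c=1⇒th=0,odd=1
L=0*4+0=0  i=1*2+1=3

0,3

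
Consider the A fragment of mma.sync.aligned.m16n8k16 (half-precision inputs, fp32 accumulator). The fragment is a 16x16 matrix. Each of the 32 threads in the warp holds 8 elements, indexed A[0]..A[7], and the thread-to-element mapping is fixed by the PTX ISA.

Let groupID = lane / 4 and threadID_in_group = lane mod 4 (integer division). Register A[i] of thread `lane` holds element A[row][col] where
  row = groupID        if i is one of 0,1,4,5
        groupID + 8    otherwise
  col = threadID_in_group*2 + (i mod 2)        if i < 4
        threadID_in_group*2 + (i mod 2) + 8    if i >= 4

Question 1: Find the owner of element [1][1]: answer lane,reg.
4,1

r=1→G=1,rhi=0  c=1→chi=0,T=0,p=1
L=1*4+0=4  i=0*4+0*2+1=1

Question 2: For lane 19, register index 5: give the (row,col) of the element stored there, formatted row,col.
4,15

19: G=4,T=3
[5] (4+0,3*2+1+8) = (4,15)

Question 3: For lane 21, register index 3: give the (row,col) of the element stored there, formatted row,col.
13,3

21: grp=5,tig=1
[3] (5+8,1*2+1+0) = (13,3)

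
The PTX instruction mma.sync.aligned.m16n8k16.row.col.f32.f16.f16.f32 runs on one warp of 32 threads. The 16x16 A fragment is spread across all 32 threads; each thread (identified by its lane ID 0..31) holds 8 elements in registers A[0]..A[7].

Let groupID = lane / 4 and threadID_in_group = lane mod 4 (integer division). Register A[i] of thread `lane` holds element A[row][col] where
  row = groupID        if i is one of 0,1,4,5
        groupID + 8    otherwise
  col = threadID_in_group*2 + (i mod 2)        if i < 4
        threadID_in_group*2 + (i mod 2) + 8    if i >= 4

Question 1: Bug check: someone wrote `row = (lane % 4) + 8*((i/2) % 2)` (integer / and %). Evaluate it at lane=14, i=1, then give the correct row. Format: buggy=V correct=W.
buggy=2 correct=3

`(lane % 4) + 8*((i/2) % 2)`[14,1]⇒2
14: gr=3,th=2
[1] (3+0,2*2+1+0) = (3,5)
row: 2 vs 3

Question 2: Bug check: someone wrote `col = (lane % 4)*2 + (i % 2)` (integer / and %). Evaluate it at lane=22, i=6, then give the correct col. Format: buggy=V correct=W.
`(lane % 4)*2 + (i % 2)`[22,6]→4
lane 22→22/4=5, 22 mod 4=2
i=6  r:5+8→13  c:2·2+0+8→12
col: 4 vs 12

buggy=4 correct=12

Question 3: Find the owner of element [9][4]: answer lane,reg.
r=9→G=1,rhi=1  c=4→chi=0,T=2,p=0
L=1*4+2=6  i=0*4+1*2+0=2

6,2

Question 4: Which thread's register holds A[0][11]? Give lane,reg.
1,5

r:0=>grp=0,rB=0  c:11=>cB=1,tig=1,lo=1
L=0*4+1=1  i=1*4+0*2+1=5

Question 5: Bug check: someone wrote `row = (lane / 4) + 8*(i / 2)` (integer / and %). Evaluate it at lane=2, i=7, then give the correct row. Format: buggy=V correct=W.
`(lane / 4) + 8*(i / 2)`[2,7]=>24
L=2=>grp=2>>2=0, tig=2&3=2
[7]=>row 0+8=8  col 2·2+1+8=13
row: 24 vs 8

buggy=24 correct=8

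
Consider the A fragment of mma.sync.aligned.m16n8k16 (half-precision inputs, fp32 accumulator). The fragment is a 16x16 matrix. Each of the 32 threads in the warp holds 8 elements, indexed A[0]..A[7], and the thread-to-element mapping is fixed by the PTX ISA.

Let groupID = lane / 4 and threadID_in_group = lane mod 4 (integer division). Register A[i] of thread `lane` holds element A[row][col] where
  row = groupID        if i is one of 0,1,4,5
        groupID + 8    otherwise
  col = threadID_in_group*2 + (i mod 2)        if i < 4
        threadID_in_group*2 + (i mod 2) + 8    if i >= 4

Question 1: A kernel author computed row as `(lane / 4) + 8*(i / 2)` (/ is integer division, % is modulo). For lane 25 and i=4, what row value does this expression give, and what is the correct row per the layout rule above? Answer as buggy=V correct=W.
buggy=22 correct=6

`(lane / 4) + 8*(i / 2)`[25,4]⇒22
lane 25: gr=6 (25/4), th=1 (25%4)
i=4: r=6+0=6, c=1*2+0+8=10
row: 22 vs 6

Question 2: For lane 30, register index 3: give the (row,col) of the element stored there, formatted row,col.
30: gr=7,th=2
[3] (7+8,2*2+1+0) = (15,5)

15,5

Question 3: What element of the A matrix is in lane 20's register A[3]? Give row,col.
L=20=>grp=20>>2=5, tig=20&3=0
[3]=>row 5+8=13  col 0·2+1+0=1

13,1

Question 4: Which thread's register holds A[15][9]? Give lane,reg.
r=15⇒gr=7,Rb=1  c=9⇒Cb=1,th=0,odd=1
L=7*4+0=28  i=1*4+1*2+1=7

28,7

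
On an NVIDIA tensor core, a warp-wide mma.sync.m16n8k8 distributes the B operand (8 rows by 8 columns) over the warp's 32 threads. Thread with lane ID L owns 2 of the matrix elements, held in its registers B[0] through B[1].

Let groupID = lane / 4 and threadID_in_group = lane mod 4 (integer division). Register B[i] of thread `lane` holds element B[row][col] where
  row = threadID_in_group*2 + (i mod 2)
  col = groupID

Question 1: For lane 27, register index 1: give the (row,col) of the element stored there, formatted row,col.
7,6

L=27=>grp=27>>2=6, tig=27&3=3
[1]=>row 3·2+1=7  col grp=6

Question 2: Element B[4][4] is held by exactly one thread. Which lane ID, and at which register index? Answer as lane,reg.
c:4=>grp=4  r:4=>tig=2,lo=0
L=4*4+2=18  i=0=0

18,0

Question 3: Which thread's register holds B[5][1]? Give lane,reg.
6,1

c: 1->gid=1  r: 5->tid=2,i&1=1
L=1*4+2=6  i=1=1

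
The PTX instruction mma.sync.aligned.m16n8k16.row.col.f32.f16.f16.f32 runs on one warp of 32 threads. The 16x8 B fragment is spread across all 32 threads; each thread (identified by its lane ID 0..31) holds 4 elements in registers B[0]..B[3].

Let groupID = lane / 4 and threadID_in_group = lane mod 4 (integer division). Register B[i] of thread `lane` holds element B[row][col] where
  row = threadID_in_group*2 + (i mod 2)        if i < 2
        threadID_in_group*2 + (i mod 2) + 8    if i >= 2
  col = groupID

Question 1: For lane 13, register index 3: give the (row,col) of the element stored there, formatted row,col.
11,3

13: G=3,T=1
[3] (1*2+1+8,3) = (11,3)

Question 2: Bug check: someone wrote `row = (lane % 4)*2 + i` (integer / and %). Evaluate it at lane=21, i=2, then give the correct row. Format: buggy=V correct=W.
`(lane % 4)*2 + i`[21,2]→4
L=21→G=21>>2=5, T=21&3=1
[2]→row 1·2+0+8=10  col G=5
row: 4 vs 10

buggy=4 correct=10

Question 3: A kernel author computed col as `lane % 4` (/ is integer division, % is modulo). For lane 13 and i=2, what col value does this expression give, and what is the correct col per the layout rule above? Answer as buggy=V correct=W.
`lane % 4`[13,2]⇒1
13: gr=3,th=1
[2] (1*2+0+8,3) = (10,3)
col: 1 vs 3

buggy=1 correct=3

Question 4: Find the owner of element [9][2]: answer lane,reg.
8,3

c: 2->gid=2  r: 9->r8=1,tid=0,i&1=1
L=2*4+0=8  i=1*2+1=3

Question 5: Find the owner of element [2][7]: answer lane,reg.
29,0

c=7→G=7  r=2→rhi=0,T=1,p=0
L=7*4+1=29  i=0*2+0=0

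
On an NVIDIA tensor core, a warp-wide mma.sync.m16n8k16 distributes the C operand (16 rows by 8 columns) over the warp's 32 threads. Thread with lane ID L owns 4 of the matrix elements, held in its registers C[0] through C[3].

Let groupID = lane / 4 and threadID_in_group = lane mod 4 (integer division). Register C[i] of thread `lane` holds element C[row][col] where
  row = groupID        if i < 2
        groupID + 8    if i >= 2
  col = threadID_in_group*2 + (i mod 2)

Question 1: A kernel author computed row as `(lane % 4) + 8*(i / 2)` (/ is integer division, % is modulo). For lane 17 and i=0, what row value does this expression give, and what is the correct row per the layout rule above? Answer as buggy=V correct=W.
buggy=1 correct=4

`(lane % 4) + 8*(i / 2)`[17,0]→1
lane 17: G=4 (17/4), T=1 (17%4)
i=0: r=4+0=4, c=1*2+0=2
row: 1 vs 4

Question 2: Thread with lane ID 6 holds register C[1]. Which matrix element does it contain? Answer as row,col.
lane 6: G=1 (6/4), T=2 (6%4)
i=1: r=1+0=1, c=2*2+1=5

1,5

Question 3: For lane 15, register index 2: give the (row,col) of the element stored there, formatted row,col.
11,6

lane 15: G=3 (15/4), T=3 (15%4)
i=2: r=3+8=11, c=3*2+0=6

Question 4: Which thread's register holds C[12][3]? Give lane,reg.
r:12=>grp=4,rB=1  c:3=>tig=1,lo=1
L=4*4+1=17  i=1*2+1=3

17,3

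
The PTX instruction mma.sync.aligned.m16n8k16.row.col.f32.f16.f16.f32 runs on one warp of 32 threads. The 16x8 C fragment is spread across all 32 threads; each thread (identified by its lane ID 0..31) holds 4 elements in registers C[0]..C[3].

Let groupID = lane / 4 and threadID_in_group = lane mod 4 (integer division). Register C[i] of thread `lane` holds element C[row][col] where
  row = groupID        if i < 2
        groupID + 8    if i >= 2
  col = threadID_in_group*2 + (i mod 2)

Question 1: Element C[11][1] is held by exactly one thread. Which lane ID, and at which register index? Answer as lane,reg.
12,3

r=11⇒gr=3,Rb=1  c=1⇒th=0,odd=1
L=3*4+0=12  i=1*2+1=3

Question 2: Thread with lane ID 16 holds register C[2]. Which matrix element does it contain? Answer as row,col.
12,0

lane 16→16/4=4, 16 mod 4=0
i=2  r:4+8→12  c:2·0+0→0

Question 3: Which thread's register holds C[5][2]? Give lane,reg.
r=5⇒gr=5,Rb=0  c=2⇒th=1,odd=0
L=5*4+1=21  i=0*2+0=0

21,0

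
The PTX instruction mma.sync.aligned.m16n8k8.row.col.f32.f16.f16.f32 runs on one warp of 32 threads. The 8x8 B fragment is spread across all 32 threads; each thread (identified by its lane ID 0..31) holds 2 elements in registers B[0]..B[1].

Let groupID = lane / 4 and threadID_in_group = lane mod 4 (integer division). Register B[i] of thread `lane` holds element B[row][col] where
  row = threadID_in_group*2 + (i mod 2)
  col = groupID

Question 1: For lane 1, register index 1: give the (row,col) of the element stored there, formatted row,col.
L=1=>grp=1>>2=0, tig=1&3=1
[1]=>row 1·2+1=3  col grp=0

3,0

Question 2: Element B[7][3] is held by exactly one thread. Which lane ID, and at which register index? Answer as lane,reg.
15,1

c: 3->gid=3  r: 7->tid=3,i&1=1
L=3*4+3=15  i=1=1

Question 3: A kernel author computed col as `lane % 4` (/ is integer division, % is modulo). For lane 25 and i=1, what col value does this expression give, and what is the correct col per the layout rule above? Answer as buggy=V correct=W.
buggy=1 correct=6

`lane % 4`[25,1]⇒1
lane 25: gr=6 (25/4), th=1 (25%4)
i=1: r=1*2+1=3, c=gr=6
col: 1 vs 6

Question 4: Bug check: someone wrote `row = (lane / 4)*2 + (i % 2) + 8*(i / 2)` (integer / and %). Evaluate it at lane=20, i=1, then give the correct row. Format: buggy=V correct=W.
buggy=11 correct=1

`(lane / 4)*2 + (i % 2) + 8*(i / 2)`[20,1]⇒11
L=20⇒gr=20>>2=5, th=20&3=0
[1]⇒row 0·2+1=1  col gr=5
row: 11 vs 1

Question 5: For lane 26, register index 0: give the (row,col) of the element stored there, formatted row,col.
4,6

lane 26: gid=6 (26/4), tid=2 (26%4)
i=0: r=2*2+0=4, c=gid=6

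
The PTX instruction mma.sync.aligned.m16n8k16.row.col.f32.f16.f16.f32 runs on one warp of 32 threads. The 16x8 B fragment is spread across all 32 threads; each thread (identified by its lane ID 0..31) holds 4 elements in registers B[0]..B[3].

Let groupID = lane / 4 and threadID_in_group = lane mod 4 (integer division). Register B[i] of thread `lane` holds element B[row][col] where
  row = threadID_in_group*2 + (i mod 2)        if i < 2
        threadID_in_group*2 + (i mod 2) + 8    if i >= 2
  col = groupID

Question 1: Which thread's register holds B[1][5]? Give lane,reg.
20,1

c=5->g=5  r=1->rb=0,t=0,b0=1
L=5*4+0=20  i=0*2+1=1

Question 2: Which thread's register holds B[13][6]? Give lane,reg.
c=6→G=6  r=13→rhi=1,T=2,p=1
L=6*4+2=26  i=1*2+1=3

26,3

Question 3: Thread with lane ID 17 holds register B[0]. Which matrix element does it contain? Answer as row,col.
lane 17: G=4 (17/4), T=1 (17%4)
i=0: r=1*2+0+0=2, c=G=4

2,4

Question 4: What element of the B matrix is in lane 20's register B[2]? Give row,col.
L=20→G=20>>2=5, T=20&3=0
[2]→row 0·2+0+8=8  col G=5

8,5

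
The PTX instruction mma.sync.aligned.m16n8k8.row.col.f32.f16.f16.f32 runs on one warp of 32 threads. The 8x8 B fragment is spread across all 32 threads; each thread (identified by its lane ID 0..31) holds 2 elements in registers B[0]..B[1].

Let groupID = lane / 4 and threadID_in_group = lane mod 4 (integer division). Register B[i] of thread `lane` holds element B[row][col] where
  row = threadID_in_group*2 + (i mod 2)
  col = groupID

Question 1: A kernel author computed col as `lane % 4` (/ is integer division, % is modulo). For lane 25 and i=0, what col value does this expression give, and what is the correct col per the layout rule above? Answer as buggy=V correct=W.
buggy=1 correct=6

`lane % 4`[25,0]⇒1
lane 25⇒25/4=6, 25 mod 4=1
i=0  r:2·1+0⇒2  c:6
col: 1 vs 6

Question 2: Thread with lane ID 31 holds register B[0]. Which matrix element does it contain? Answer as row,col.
31: G=7,T=3
[0] (3*2+0,7) = (6,7)

6,7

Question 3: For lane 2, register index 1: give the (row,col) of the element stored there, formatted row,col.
lane 2->2/4=0, 2 mod 4=2
i=1  r:2·2+1->5  c:0

5,0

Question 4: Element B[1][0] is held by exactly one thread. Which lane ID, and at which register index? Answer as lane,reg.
0,1

c: 0->gid=0  r: 1->tid=0,i&1=1
L=0*4+0=0  i=1=1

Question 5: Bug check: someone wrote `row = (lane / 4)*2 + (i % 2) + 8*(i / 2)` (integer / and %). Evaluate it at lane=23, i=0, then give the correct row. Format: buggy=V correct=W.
`(lane / 4)*2 + (i % 2) + 8*(i / 2)`[23,0]->10
23: gid=5,tid=3
[0] (3*2+0,5) = (6,5)
row: 10 vs 6

buggy=10 correct=6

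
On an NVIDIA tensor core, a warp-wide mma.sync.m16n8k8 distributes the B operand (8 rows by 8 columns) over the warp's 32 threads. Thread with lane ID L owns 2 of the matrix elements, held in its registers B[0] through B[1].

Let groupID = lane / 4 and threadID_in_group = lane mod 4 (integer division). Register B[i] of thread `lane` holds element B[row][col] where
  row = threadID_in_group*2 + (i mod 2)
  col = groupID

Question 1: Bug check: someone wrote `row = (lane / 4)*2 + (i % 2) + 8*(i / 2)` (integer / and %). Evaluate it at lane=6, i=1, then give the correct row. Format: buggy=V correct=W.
`(lane / 4)*2 + (i % 2) + 8*(i / 2)`[6,1]⇒3
6: gr=1,th=2
[1] (2*2+1,1) = (5,1)
row: 3 vs 5

buggy=3 correct=5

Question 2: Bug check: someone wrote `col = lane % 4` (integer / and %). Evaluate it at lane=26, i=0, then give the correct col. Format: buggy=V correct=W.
buggy=2 correct=6

`lane % 4`[26,0]->2
lane 26: g=6 (26/4), t=2 (26%4)
i=0: r=2*2+0=4, c=g=6
col: 2 vs 6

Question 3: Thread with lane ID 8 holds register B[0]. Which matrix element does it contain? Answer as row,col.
lane 8: G=2 (8/4), T=0 (8%4)
i=0: r=0*2+0=0, c=G=2

0,2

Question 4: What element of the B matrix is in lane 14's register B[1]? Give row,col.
5,3

lane 14→14/4=3, 14 mod 4=2
i=1  r:2·2+1→5  c:3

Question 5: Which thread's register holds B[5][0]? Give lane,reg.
c=0→G=0  r=5→T=2,p=1
L=0*4+2=2  i=1=1

2,1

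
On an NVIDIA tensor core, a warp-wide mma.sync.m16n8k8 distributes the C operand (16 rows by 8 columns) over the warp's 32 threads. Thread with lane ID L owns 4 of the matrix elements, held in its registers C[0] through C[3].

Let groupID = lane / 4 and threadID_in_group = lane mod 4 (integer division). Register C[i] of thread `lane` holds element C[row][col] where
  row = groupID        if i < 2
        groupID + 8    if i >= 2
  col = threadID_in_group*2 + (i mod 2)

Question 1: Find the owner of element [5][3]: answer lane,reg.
21,1

r=5⇒gr=5,Rb=0  c=3⇒th=1,odd=1
L=5*4+1=21  i=0*2+1=1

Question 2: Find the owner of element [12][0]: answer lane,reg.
r=12⇒gr=4,Rb=1  c=0⇒th=0,odd=0
L=4*4+0=16  i=1*2+0=2

16,2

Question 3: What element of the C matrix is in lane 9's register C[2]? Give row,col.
lane 9->9/4=2, 9 mod 4=1
i=2  r:2+8->10  c:2·1+0->2

10,2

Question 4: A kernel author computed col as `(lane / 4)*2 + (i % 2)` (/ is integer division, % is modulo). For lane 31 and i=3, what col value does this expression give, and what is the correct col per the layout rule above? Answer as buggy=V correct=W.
buggy=15 correct=7

`(lane / 4)*2 + (i % 2)`[31,3]⇒15
lane 31: gr=7 (31/4), th=3 (31%4)
i=3: r=7+8=15, c=3*2+1=7
col: 15 vs 7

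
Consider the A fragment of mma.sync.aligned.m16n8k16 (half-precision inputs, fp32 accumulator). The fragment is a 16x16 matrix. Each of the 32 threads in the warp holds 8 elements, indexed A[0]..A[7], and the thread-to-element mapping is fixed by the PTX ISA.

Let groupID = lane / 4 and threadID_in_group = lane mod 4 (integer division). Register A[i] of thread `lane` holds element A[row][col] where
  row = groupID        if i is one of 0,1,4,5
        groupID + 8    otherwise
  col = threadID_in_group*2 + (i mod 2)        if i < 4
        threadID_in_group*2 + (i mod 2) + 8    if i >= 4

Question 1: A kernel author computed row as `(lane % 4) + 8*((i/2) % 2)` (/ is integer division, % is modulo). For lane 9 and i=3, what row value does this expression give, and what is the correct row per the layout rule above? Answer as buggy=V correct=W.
`(lane % 4) + 8*((i/2) % 2)`[9,3]→9
lane 9→9/4=2, 9 mod 4=1
i=3  r:2+8→10  c:2·1+1+0→3
row: 9 vs 10

buggy=9 correct=10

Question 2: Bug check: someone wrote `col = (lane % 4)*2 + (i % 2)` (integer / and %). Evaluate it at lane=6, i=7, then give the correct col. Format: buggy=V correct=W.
buggy=5 correct=13

`(lane % 4)*2 + (i % 2)`[6,7]=>5
lane 6: grp=1 (6/4), tig=2 (6%4)
i=7: r=1+8=9, c=2*2+1+8=13
col: 5 vs 13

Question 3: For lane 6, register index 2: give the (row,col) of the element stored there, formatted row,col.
lane 6→6/4=1, 6 mod 4=2
i=2  r:1+8→9  c:2·2+0+0→4

9,4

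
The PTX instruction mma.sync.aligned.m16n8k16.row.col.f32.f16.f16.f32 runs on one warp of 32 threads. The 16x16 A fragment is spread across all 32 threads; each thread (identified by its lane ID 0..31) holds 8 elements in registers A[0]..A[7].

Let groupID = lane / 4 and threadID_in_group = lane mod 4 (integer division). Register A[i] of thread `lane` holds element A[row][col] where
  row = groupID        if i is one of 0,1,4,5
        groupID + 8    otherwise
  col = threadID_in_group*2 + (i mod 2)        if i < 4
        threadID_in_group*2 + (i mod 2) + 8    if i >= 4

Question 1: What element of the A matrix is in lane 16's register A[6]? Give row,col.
12,8

L=16→G=16>>2=4, T=16&3=0
[6]→row 4+8=12  col 0·2+0+8=8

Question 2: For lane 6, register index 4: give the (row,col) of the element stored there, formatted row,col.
1,12

lane 6: g=1 (6/4), t=2 (6%4)
i=4: r=1+0=1, c=2*2+0+8=12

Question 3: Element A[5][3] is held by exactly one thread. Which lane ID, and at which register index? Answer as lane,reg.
21,1

r: 5->gid=5,r8=0  c: 3->c8=0,tid=1,i&1=1
L=5*4+1=21  i=0*4+0*2+1=1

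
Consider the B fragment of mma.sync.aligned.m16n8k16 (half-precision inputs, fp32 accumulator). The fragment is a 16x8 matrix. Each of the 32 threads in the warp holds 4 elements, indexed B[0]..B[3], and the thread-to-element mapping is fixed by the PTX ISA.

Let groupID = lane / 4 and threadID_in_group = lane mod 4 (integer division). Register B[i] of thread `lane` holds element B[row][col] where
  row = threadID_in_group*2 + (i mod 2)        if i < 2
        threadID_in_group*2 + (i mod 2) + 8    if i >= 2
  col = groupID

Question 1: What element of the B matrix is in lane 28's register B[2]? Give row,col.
8,7

lane 28: grp=7 (28/4), tig=0 (28%4)
i=2: r=0*2+0+8=8, c=grp=7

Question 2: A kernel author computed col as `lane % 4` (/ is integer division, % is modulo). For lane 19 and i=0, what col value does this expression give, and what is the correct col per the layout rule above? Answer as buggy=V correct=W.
`lane % 4`[19,0]=>3
19: grp=4,tig=3
[0] (3*2+0+0,4) = (6,4)
col: 3 vs 4

buggy=3 correct=4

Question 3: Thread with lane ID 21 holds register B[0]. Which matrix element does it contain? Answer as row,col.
lane 21: g=5 (21/4), t=1 (21%4)
i=0: r=1*2+0+0=2, c=g=5

2,5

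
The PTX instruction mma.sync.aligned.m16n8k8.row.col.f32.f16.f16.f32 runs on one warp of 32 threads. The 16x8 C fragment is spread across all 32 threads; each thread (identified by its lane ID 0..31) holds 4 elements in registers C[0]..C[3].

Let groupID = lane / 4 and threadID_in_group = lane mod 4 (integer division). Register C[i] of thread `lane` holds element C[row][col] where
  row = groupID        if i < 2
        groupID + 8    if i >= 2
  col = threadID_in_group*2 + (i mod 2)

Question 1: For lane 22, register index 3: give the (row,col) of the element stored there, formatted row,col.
L=22=>grp=22>>2=5, tig=22&3=2
[3]=>row 5+8=13  col 2·2+1=5

13,5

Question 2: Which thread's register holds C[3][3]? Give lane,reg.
r=3→G=3,rhi=0  c=3→T=1,p=1
L=3*4+1=13  i=0*2+1=1

13,1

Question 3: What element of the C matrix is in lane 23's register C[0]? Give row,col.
5,6

23: gr=5,th=3
[0] (5+0,3*2+0) = (5,6)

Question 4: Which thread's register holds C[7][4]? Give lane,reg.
r=7->g=7,rb=0  c=4->t=2,b0=0
L=7*4+2=30  i=0*2+0=0

30,0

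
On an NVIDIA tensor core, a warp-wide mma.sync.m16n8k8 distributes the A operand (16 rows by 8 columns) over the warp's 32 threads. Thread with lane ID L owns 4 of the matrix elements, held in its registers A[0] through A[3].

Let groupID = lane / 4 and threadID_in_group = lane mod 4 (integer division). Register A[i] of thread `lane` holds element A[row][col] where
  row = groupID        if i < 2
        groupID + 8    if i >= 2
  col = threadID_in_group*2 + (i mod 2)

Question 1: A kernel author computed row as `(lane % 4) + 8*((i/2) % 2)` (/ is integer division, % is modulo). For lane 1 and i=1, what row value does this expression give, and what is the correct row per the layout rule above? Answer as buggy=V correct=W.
buggy=1 correct=0

`(lane % 4) + 8*((i/2) % 2)`[1,1]⇒1
L=1⇒gr=1>>2=0, th=1&3=1
[1]⇒row 0+0=0  col 1·2+1=3
row: 1 vs 0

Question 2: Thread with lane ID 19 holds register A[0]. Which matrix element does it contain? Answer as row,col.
4,6

lane 19->19/4=4, 19 mod 4=3
i=0  r:4+0->4  c:2·3+0->6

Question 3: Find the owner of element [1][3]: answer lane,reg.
5,1

r:1=>grp=1,rB=0  c:3=>tig=1,lo=1
L=1*4+1=5  i=0*2+1=1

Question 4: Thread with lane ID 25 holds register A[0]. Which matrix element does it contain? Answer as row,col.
L=25=>grp=25>>2=6, tig=25&3=1
[0]=>row 6+0=6  col 1·2+0=2

6,2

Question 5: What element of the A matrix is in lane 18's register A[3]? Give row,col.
lane 18->18/4=4, 18 mod 4=2
i=3  r:4+8->12  c:2·2+1->5

12,5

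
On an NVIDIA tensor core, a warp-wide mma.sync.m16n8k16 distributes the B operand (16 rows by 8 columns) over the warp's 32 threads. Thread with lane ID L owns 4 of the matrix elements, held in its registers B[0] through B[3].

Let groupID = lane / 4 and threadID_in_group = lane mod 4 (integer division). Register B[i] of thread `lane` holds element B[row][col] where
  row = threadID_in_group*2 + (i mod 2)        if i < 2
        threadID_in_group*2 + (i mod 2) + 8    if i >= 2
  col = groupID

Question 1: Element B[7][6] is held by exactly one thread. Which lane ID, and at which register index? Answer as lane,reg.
c=6→G=6  r=7→rhi=0,T=3,p=1
L=6*4+3=27  i=0*2+1=1

27,1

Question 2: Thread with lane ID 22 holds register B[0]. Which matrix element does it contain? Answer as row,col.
L=22=>grp=22>>2=5, tig=22&3=2
[0]=>row 2·2+0+0=4  col grp=5

4,5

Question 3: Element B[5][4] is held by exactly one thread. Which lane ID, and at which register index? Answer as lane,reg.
18,1

c: 4->gid=4  r: 5->r8=0,tid=2,i&1=1
L=4*4+2=18  i=0*2+1=1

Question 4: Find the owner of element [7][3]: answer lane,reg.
15,1

c=3→G=3  r=7→rhi=0,T=3,p=1
L=3*4+3=15  i=0*2+1=1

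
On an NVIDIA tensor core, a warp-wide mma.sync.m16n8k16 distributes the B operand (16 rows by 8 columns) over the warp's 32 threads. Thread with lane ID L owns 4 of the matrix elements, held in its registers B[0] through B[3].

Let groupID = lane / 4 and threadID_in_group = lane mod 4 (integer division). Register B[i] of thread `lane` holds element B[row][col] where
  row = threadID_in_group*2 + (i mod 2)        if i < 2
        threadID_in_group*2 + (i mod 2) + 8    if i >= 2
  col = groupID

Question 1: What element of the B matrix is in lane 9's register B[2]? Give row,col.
10,2

lane 9=>9/4=2, 9 mod 4=1
i=2  r:2·1+0+8=>10  c:2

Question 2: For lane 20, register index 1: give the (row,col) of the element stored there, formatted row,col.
1,5

L=20⇒gr=20>>2=5, th=20&3=0
[1]⇒row 0·2+1+0=1  col gr=5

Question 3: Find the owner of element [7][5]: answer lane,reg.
c=5→G=5  r=7→rhi=0,T=3,p=1
L=5*4+3=23  i=0*2+1=1

23,1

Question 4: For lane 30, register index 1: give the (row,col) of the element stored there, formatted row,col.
5,7

lane 30: gr=7 (30/4), th=2 (30%4)
i=1: r=2*2+1+0=5, c=gr=7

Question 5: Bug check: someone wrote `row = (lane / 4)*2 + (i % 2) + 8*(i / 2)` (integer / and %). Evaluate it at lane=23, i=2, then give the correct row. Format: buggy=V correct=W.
`(lane / 4)*2 + (i % 2) + 8*(i / 2)`[23,2]→18
23: G=5,T=3
[2] (3*2+0+8,5) = (14,5)
row: 18 vs 14

buggy=18 correct=14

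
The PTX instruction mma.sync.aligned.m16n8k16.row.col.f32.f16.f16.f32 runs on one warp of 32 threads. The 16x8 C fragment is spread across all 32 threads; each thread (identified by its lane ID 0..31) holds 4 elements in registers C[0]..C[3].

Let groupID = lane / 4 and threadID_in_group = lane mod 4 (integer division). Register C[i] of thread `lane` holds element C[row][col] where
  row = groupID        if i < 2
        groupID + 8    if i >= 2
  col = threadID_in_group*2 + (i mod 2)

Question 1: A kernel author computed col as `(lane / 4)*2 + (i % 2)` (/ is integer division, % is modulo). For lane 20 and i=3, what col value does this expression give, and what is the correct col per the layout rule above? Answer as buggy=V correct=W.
buggy=11 correct=1

`(lane / 4)*2 + (i % 2)`[20,3]→11
L=20→G=20>>2=5, T=20&3=0
[3]→row 5+8=13  col 0·2+1=1
col: 11 vs 1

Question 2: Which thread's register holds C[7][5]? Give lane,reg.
30,1

r: 7->gid=7,r8=0  c: 5->tid=2,i&1=1
L=7*4+2=30  i=0*2+1=1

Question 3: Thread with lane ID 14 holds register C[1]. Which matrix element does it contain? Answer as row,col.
L=14->gid=14>>2=3, tid=14&3=2
[1]->row 3+0=3  col 2·2+1=5

3,5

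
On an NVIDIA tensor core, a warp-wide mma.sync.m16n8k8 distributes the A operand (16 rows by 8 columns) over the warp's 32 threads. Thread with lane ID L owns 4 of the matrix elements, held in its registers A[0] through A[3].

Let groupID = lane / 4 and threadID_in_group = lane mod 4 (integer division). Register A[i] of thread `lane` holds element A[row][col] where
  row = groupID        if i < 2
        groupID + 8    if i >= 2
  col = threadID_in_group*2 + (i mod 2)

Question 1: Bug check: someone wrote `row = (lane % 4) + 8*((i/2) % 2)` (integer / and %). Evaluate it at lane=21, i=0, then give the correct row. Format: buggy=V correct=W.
buggy=1 correct=5

`(lane % 4) + 8*((i/2) % 2)`[21,0]→1
lane 21: G=5 (21/4), T=1 (21%4)
i=0: r=5+0=5, c=1*2+0=2
row: 1 vs 5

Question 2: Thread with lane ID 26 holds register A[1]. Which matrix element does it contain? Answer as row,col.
6,5

L=26→G=26>>2=6, T=26&3=2
[1]→row 6+0=6  col 2·2+1=5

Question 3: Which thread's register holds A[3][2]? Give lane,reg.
r=3⇒gr=3,Rb=0  c=2⇒th=1,odd=0
L=3*4+1=13  i=0*2+0=0

13,0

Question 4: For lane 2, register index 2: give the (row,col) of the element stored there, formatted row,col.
8,4

lane 2->2/4=0, 2 mod 4=2
i=2  r:0+8->8  c:2·2+0->4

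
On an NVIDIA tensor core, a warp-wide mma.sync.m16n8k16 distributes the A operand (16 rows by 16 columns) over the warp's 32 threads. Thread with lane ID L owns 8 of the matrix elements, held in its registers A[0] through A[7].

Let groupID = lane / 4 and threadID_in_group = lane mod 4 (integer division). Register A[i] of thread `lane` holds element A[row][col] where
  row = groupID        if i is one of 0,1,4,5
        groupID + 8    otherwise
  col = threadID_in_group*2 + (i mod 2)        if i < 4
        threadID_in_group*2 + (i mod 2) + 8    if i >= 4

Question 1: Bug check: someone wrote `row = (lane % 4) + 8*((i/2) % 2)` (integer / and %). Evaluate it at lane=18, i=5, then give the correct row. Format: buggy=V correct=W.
buggy=2 correct=4

`(lane % 4) + 8*((i/2) % 2)`[18,5]->2
lane 18: g=4 (18/4), t=2 (18%4)
i=5: r=4+0=4, c=2*2+1+8=13
row: 2 vs 4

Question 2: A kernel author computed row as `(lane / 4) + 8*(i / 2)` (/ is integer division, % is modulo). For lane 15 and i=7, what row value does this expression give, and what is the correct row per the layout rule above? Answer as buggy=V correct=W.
`(lane / 4) + 8*(i / 2)`[15,7]→27
lane 15→15/4=3, 15 mod 4=3
i=7  r:3+8→11  c:2·3+1+8→15
row: 27 vs 11

buggy=27 correct=11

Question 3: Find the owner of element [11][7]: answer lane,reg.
15,3

r=11→G=3,rhi=1  c=7→chi=0,T=3,p=1
L=3*4+3=15  i=0*4+1*2+1=3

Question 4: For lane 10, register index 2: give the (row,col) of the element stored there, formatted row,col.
L=10->g=10>>2=2, t=10&3=2
[2]->row 2+8=10  col 2·2+0+0=4

10,4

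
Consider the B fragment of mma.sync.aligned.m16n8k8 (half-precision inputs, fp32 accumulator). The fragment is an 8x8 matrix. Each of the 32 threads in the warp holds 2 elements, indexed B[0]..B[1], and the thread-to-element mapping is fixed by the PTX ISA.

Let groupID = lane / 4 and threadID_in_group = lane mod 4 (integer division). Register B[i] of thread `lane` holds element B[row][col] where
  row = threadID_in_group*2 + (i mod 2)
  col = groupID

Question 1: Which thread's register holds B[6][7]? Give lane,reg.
c=7→G=7  r=6→T=3,p=0
L=7*4+3=31  i=0=0

31,0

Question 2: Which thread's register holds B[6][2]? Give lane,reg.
c=2→G=2  r=6→T=3,p=0
L=2*4+3=11  i=0=0

11,0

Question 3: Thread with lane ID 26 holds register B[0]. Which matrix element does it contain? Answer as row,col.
4,6

L=26→G=26>>2=6, T=26&3=2
[0]→row 2·2+0=4  col G=6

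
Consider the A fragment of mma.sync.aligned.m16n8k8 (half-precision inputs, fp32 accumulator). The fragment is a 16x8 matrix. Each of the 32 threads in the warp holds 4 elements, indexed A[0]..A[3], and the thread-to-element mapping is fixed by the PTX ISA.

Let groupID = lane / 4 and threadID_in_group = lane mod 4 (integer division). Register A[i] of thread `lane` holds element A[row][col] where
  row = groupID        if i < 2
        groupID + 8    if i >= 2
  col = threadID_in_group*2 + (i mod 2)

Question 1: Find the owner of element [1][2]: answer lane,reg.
r=1->g=1,rb=0  c=2->t=1,b0=0
L=1*4+1=5  i=0*2+0=0

5,0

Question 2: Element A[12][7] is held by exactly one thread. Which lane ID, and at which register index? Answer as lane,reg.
19,3

r=12→G=4,rhi=1  c=7→T=3,p=1
L=4*4+3=19  i=1*2+1=3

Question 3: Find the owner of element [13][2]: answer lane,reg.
r:13=>grp=5,rB=1  c:2=>tig=1,lo=0
L=5*4+1=21  i=1*2+0=2

21,2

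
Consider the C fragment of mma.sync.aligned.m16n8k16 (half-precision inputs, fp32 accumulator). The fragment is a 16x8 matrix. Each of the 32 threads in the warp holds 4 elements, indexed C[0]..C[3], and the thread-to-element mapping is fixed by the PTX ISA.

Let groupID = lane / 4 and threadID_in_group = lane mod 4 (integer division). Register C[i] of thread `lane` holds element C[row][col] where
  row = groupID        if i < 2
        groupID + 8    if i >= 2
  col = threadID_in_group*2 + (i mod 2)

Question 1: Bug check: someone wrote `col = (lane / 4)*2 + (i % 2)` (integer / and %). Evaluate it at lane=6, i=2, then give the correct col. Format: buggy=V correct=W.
`(lane / 4)*2 + (i % 2)`[6,2]⇒2
lane 6: gr=1 (6/4), th=2 (6%4)
i=2: r=1+8=9, c=2*2+0=4
col: 2 vs 4

buggy=2 correct=4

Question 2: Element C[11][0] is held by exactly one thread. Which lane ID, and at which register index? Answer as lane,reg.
12,2

r=11→G=3,rhi=1  c=0→T=0,p=0
L=3*4+0=12  i=1*2+0=2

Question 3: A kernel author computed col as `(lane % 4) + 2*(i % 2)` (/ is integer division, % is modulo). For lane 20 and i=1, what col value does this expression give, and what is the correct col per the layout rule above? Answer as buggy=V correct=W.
buggy=2 correct=1

`(lane % 4) + 2*(i % 2)`[20,1]⇒2
lane 20: gr=5 (20/4), th=0 (20%4)
i=1: r=5+0=5, c=0*2+1=1
col: 2 vs 1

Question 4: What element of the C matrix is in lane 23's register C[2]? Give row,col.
13,6

lane 23: g=5 (23/4), t=3 (23%4)
i=2: r=5+8=13, c=3*2+0=6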